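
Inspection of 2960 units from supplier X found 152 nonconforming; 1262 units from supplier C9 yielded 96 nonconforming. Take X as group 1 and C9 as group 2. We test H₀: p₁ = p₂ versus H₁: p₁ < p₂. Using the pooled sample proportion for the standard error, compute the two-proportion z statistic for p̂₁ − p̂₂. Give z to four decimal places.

z = -3.1269

p̂₁ = 152/2960 ≈ 0.0513514, p̂₂ = 96/1262 ≈ 0.0760697.
Pooled p̂ = (152+96)/(2960+1262) = 248/4222 = 0.0587399.
SE = √(0.0552896 × 0.00113023) = 0.0079051.
z = (0.0513514 − 0.0760697)/0.0079051 = -0.0247183/0.0079051 = -3.1269.
p-value = P(Z < -3.127) ≈ 0.0009.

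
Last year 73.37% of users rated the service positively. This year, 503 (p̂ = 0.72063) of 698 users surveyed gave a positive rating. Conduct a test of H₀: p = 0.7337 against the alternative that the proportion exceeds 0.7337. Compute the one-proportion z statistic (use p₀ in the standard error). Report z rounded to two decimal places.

p̂ = 503/698 ≈ 0.7206.
SE = √(p₀(1−p₀)/n) = √(0.19538/698) = 0.0167.
z = (0.7206 − 0.7337)/0.0167 = -0.0131/0.0167 = -0.78.

z = -0.78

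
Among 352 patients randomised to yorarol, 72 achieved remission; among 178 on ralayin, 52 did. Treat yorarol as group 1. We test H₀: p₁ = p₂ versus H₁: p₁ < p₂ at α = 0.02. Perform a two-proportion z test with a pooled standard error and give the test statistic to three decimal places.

z = -2.250

p̂₁ = 72/352 ≈ 0.204545, p̂₂ = 52/178 ≈ 0.292135.
Pooled p̂ = (72+52)/(352+178) = 124/530 = 0.233962.
SE = √(p̂(1−p̂)(1/n₁+1/n₂)) = √(0.233962·0.766038·0.00845889) = √(0.00151603) = 0.038936.
z = (0.204545 − 0.292135)/0.038936 = -0.087590/0.038936 = -2.250.
p-value = P(Z < -2.250) ≈ 0.0122, so at α = 0.02 we reject H₀.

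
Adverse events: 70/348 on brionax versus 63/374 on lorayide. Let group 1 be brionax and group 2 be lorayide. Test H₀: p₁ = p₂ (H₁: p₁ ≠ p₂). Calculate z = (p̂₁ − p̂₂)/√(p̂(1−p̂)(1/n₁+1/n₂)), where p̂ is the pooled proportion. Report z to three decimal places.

p̂₁ = 70/348 = 0.20115, p̂₂ = 63/374 = 0.16845.
Pooled p̂ = (70+63)/(348+374) = 133/722 = 0.18421.
SE = √(p̂(1−p̂)(1/n₁+1/n₂)) = √(0.18421·0.81579·0.00554736) = √(0.000833641) = 0.02887.
z = (0.20115 − 0.16845)/0.02887 = 0.03270/0.02887 = 1.133.
Two-sided p-value ≈ 2·Φ(−1.133) = 0.2574.

z = 1.133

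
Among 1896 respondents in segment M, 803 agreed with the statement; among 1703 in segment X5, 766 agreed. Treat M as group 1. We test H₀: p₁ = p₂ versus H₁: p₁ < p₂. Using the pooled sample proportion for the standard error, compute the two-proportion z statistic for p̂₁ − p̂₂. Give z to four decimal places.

p̂₁ = 803/1896 ≈ 0.423523, p̂₂ = 766/1703 ≈ 0.449794.
Pooled p̂ = (803+766)/(1896+1703) = 1569/3599 = 0.435954.
SE = √(p̂(1−p̂)(1/n₁+1/n₂)) = √(0.435954·0.564046·0.00111463) = √(0.000274084) = 0.016555.
z = (0.423523 − 0.449794)/0.016555 = -0.026271/0.016555 = -1.5869.
p-value = P(Z < -1.587) ≈ 0.0563.

z = -1.5869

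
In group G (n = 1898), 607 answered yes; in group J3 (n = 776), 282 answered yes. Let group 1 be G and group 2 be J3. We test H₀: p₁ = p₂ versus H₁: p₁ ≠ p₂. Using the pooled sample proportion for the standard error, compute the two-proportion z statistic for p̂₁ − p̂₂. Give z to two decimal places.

p̂₁ = 607/1898 = 0.3198, p̂₂ = 282/776 = 0.3634.
Pooled p̂ = (607+282)/(1898+776) = 889/2674 = 0.3325.
SE = √(0.221931 × 0.00181553) = 0.0201.
z = (0.3198 − 0.3634)/0.0201 = -0.0436/0.0201 = -2.17.
Two-sided p-value ≈ 2·Φ(−2.172) = 0.0299.

z = -2.17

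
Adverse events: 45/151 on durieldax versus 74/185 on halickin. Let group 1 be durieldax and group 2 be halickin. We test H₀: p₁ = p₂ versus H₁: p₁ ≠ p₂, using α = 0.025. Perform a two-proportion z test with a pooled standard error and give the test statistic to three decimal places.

z = -1.944

p̂₁ = 45/151 ≈ 0.298013, p̂₂ = 74/185 ≈ 0.400000.
Pooled p̂ = (45+74)/(151+185) = 119/336 = 0.354167.
SE = √(p̂(1−p̂)(1/n₁+1/n₂)) = √(0.354167·0.645833·0.0120279) = √(0.00275118) = 0.052452.
z = (0.298013 − 0.400000)/0.052452 = -0.101987/0.052452 = -1.944.
p-value = 2·P(Z > 1.944) ≈ 0.0518, so at α = 0.025 we fail to reject H₀.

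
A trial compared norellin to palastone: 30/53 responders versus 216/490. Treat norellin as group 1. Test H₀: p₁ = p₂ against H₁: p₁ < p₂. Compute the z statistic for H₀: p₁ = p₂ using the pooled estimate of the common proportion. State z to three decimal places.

z = 1.740

p̂₁ = 30/53 ≈ 0.56604, p̂₂ = 216/490 ≈ 0.44082.
Pooled p̂ = (30+216)/(53+490) = 246/543 = 0.45304.
SE = √(0.247795 × 0.0209087) = 0.07198.
z = (0.56604 − 0.44082)/0.07198 = 0.12522/0.07198 = 1.740.
p-value = P(Z < 1.740) ≈ 0.9590.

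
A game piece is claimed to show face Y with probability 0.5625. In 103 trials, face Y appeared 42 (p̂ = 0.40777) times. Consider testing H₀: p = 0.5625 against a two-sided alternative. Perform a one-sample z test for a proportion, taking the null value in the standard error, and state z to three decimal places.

p̂ = 42/103 = 0.40777.
Standard error under H₀: √(0.5625×0.4375/103) = 0.04888.
z = (0.40777 − 0.5625)/0.04888 = -0.15473/0.04888 = -3.166.
p-value = 2·P(Z > 3.166) ≈ 0.0015.

z = -3.166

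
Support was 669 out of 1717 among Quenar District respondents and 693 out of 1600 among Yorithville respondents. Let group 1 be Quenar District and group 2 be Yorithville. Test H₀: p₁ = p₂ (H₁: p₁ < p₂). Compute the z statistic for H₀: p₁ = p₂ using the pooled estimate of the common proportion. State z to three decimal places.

p̂₁ = 669/1717 ≈ 0.389633, p̂₂ = 693/1600 ≈ 0.433125.
Pooled p̂ = (669+693)/(1717+1600) = 1362/3317 = 0.410612.
SE = √(p̂(1−p̂)(1/n₁+1/n₂)) = √(0.410612·0.589388·0.00120741) = √(0.000292205) = 0.017094.
z = (0.389633 − 0.433125)/0.017094 = -0.043492/0.017094 = -2.544.

z = -2.544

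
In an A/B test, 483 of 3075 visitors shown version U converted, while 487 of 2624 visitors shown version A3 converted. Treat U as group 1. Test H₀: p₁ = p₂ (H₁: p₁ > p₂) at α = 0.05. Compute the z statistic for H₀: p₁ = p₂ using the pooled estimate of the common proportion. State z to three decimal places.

z = -2.856

p̂₁ = 483/3075 = 0.157073, p̂₂ = 487/2624 = 0.185595.
Pooled p̂ = (483+487)/(3075+2624) = 970/5699 = 0.170205.
SE = √(p̂(1−p̂)(1/n₁+1/n₂)) = √(0.170205·0.829795·0.000706301) = √(9.97547e-05) = 0.009988.
z = (0.157073 − 0.185595)/0.009988 = -0.028522/0.009988 = -2.856.
p-value = P(Z > -2.856) ≈ 0.9979, so at α = 0.05 we fail to reject H₀.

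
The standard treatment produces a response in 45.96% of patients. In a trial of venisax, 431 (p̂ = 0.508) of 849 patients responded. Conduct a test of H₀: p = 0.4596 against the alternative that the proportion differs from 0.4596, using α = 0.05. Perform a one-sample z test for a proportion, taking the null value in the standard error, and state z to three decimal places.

z = 2.810

p̂ = 431/849 ≈ 0.507656.
Under H₀, SE = √(0.4596·0.5404/849) = √(0.000292542) = 0.017104.
z = (0.507656 − 0.4596)/0.017104 = 0.048056/0.017104 = 2.810.
p-value = 2·P(Z > 2.810) ≈ 0.0050. With α = 0.05, reject H₀.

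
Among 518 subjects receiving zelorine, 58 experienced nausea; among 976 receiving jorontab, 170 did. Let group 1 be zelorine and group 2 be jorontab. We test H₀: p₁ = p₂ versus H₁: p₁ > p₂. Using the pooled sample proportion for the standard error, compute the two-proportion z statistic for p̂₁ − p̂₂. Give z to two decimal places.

z = -3.18

p̂₁ = 58/518 ≈ 0.11197, p̂₂ = 170/976 ≈ 0.17418.
Pooled p̂ = (58+170)/(518+976) = 228/1494 = 0.15261.
SE = √(p̂(1−p̂)(1/n₁+1/n₂)) = √(0.15261·0.84739·0.00295509) = √(0.000382154) = 0.01955.
z = (0.11197 − 0.17418)/0.01955 = -0.06221/0.01955 = -3.18.
p-value = P(Z > -3.182) ≈ 0.9993.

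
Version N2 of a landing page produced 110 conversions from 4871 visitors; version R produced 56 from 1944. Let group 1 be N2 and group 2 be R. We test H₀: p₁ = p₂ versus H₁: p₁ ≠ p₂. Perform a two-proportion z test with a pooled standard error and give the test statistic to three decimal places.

z = -1.505

p̂₁ = 110/4871 ≈ 0.02258, p̂₂ = 56/1944 ≈ 0.02881.
Pooled p̂ = (110+56)/(4871+1944) = 166/6815 = 0.02436.
SE = √(p̂(1−p̂)(1/n₁+1/n₂)) = √(0.02436·0.97564·0.0007197) = √(1.71035e-05) = 0.00414.
z = (0.02258 − 0.02881)/0.00414 = -0.00623/0.00414 = -1.505.
p-value = 2·P(Z > 1.505) ≈ 0.1323.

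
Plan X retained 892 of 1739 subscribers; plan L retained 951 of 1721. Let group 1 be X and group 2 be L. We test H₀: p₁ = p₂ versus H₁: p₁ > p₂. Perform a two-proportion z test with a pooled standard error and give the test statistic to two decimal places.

z = -2.34

p̂₁ = 892/1739 ≈ 0.5129, p̂₂ = 951/1721 ≈ 0.5526.
Pooled p̂ = (892+951)/(1739+1721) = 1843/3460 = 0.5327.
SE = √(p̂(1−p̂)(1/n₁+1/n₂)) = √(0.5327·0.4673·0.0011561) = √(0.000287792) = 0.0170.
z = (0.5129 − 0.5526)/0.0170 = -0.0397/0.0170 = -2.34.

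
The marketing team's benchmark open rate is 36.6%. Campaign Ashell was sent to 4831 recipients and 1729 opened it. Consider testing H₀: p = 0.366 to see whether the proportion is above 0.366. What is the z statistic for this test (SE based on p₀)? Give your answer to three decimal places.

p̂ = 1729/4831 = 0.35790.
SE = √(p₀(1−p₀)/n) = √(0.23204/4831) = 0.00693.
z = (0.35790 − 0.366)/0.00693 = -0.00810/0.00693 = -1.169.

z = -1.169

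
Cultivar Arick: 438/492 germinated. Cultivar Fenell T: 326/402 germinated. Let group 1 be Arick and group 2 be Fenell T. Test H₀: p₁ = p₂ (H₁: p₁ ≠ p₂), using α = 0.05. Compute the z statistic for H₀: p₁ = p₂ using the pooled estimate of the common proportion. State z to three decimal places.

p̂₁ = 438/492 = 0.89024, p̂₂ = 326/402 = 0.81095.
Pooled p̂ = (438+326)/(492+402) = 764/894 = 0.85459.
SE = √(p̂(1−p̂)(1/n₁+1/n₂)) = √(0.85459·0.14541·0.00452008) = √(0.000561705) = 0.02370.
z = (0.89024 − 0.81095)/0.02370 = 0.07929/0.02370 = 3.346.
p-value = 2·P(Z > 3.346) ≈ 0.0008; since p < α = 0.05, reject H₀.

z = 3.346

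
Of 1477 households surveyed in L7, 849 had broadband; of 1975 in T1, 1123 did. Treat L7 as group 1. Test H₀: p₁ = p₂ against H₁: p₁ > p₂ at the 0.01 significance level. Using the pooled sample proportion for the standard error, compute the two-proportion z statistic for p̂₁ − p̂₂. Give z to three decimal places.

z = 0.365

p̂₁ = 849/1477 = 0.574814, p̂₂ = 1123/1975 = 0.568608.
Pooled p̂ = (849+1123)/(1477+1975) = 1972/3452 = 0.571263.
SE = √(0.244922 × 0.00118338) = 0.017025.
z = (0.574814 − 0.568608)/0.017025 = 0.006206/0.017025 = 0.365.
p-value = P(Z > 0.365) ≈ 0.3577, so at α = 0.01 we fail to reject H₀.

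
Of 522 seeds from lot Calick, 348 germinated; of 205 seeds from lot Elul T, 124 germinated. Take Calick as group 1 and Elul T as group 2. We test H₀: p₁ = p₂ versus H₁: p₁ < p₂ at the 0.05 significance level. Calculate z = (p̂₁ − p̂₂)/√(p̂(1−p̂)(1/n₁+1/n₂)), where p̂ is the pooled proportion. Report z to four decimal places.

z = 1.5709

p̂₁ = 348/522 ≈ 0.666667, p̂₂ = 124/205 ≈ 0.604878.
Pooled p̂ = (348+124)/(522+205) = 472/727 = 0.649243.
SE = √(p̂(1−p̂)(1/n₁+1/n₂)) = √(0.649243·0.350757·0.00679376) = √(0.00154712) = 0.039333.
z = (0.666667 − 0.604878)/0.039333 = 0.061789/0.039333 = 1.5709.
p-value = P(Z < 1.571) ≈ 0.9419, so at α = 0.05 we fail to reject H₀.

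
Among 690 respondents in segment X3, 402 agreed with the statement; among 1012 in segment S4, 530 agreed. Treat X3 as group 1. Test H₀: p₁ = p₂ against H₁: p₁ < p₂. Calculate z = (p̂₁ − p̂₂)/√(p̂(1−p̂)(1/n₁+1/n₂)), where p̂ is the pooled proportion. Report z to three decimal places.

p̂₁ = 402/690 = 0.58261, p̂₂ = 530/1012 = 0.52372.
Pooled p̂ = (402+530)/(690+1012) = 932/1702 = 0.54759.
SE = √(p̂(1−p̂)(1/n₁+1/n₂)) = √(0.54759·0.45241·0.00243742) = √(0.000603834) = 0.02457.
z = (0.58261 − 0.52372)/0.02457 = 0.05889/0.02457 = 2.397.
p-value = P(Z < 2.397) ≈ 0.9917.

z = 2.397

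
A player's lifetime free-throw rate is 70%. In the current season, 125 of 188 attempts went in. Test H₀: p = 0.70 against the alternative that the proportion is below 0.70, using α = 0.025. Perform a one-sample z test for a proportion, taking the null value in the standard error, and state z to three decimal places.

z = -1.050

p̂ = 125/188 = 0.664894.
Under H₀, SE = √(0.7·0.3/188) = √(0.00111702) = 0.033422.
z = (0.664894 − 0.7)/0.033422 = -0.035106/0.033422 = -1.050.
p-value = P(Z < -1.050) ≈ 0.1468, so at α = 0.025 we fail to reject H₀.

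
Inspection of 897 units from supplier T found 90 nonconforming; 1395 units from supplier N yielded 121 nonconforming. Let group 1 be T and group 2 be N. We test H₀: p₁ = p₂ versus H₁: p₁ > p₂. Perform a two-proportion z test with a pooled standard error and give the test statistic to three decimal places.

z = 1.099

p̂₁ = 90/897 = 0.10033, p̂₂ = 121/1395 = 0.08674.
Pooled p̂ = (90+121)/(897+1395) = 211/2292 = 0.09206.
SE = √(0.0835844 × 0.00183167) = 0.01237.
z = (0.10033 − 0.08674)/0.01237 = 0.01359/0.01237 = 1.099.
p-value = P(Z > 1.099) ≈ 0.1359.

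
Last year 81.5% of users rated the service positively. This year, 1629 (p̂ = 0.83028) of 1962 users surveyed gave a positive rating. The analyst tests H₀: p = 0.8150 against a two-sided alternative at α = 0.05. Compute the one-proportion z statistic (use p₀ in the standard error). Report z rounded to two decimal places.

z = 1.74

p̂ = 1629/1962 ≈ 0.8303.
SE = √(p₀(1−p₀)/n) = √(0.15078/1962) = 0.0088.
z = (0.8303 − 0.815)/0.0088 = 0.0153/0.0088 = 1.74.
p-value = 2·P(Z > 1.742) ≈ 0.0814; since p > α = 0.05, fail to reject H₀.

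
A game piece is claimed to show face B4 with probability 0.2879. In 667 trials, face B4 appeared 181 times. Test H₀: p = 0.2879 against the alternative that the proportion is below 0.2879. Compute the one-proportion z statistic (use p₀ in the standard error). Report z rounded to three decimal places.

z = -0.943

p̂ = 181/667 = 0.271364.
SE = √(p₀(1−p₀)/n) = √(0.20501/667) = 0.017532.
z = (0.271364 − 0.2879)/0.017532 = -0.016536/0.017532 = -0.943.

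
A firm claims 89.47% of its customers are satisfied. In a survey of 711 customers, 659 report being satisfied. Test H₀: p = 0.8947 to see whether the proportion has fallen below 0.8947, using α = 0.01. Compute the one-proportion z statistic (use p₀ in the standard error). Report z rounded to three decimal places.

z = 2.794

p̂ = 659/711 ≈ 0.92686.
Standard error under H₀: √(0.8947×0.1053/711) = 0.01151.
z = (0.92686 − 0.8947)/0.01151 = 0.03216/0.01151 = 2.794.
p-value = P(Z < 2.794) ≈ 0.9974; since p > α = 0.01, fail to reject H₀.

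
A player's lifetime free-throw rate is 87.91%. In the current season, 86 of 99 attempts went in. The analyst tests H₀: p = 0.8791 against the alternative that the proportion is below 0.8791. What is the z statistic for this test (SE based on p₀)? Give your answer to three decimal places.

z = -0.318

p̂ = 86/99 = 0.86869.
Standard error under H₀: √(0.8791×0.1209/99) = 0.03277.
z = (0.86869 − 0.8791)/0.03277 = -0.01041/0.03277 = -0.318.
p-value = P(Z < -0.318) ≈ 0.3753.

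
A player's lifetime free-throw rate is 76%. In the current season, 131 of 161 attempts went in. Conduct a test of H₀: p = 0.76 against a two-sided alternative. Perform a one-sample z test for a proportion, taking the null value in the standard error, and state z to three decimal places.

z = 1.594

p̂ = 131/161 = 0.81366.
Standard error under H₀: √(0.76×0.24/161) = 0.03366.
z = (0.81366 − 0.76)/0.03366 = 0.05366/0.03366 = 1.594.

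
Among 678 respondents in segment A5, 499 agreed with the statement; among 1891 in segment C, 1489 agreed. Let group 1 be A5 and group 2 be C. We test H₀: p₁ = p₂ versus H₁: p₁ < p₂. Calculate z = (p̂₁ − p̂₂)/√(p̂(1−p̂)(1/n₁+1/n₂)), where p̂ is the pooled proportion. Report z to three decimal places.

z = -2.746

p̂₁ = 499/678 ≈ 0.735988, p̂₂ = 1489/1891 ≈ 0.787414.
Pooled p̂ = (499+1489)/(678+1891) = 1988/2569 = 0.773842.
SE = √(0.175011 × 0.00200375) = 0.018726.
z = (0.735988 − 0.787414)/0.018726 = -0.051426/0.018726 = -2.746.
p-value = P(Z < -2.746) ≈ 0.0030.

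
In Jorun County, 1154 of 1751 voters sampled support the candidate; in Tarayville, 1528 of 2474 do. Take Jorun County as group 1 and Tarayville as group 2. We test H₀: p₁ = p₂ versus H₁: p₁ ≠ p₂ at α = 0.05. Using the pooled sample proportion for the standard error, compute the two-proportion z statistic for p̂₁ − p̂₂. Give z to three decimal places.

z = 2.755

p̂₁ = 1154/1751 ≈ 0.65905, p̂₂ = 1528/2474 ≈ 0.61762.
Pooled p̂ = (1154+1528)/(1751+2474) = 2682/4225 = 0.63479.
SE = √(p̂(1−p̂)(1/n₁+1/n₂)) = √(0.63479·0.36521·0.000975306) = √(0.000226106) = 0.01504.
z = (0.65905 − 0.61762)/0.01504 = 0.04143/0.01504 = 2.755.
Two-sided p-value ≈ 2·Φ(−2.755) = 0.0059, so at α = 0.05 we reject H₀.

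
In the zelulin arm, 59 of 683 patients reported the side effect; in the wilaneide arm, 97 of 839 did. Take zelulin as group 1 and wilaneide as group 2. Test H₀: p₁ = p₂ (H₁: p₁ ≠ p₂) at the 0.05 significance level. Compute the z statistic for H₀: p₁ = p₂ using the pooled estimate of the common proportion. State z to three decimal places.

z = -1.870

p̂₁ = 59/683 = 0.08638, p̂₂ = 97/839 = 0.11561.
Pooled p̂ = (59+97)/(683+839) = 156/1522 = 0.10250.
SE = √(p̂(1−p̂)(1/n₁+1/n₂)) = √(0.10250·0.89750·0.00265602) = √(0.000244331) = 0.01563.
z = (0.08638 − 0.11561)/0.01563 = -0.02923/0.01563 = -1.870.
Two-sided p-value ≈ 2·Φ(−1.870) = 0.0615; since p > α = 0.05, fail to reject H₀.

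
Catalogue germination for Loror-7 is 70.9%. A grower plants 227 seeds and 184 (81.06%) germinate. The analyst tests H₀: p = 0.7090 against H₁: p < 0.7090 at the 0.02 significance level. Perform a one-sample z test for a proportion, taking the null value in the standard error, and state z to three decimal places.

z = 3.369

p̂ = 184/227 ≈ 0.81057.
Standard error under H₀: √(0.709×0.291/227) = 0.03015.
z = (0.81057 − 0.709)/0.03015 = 0.10157/0.03015 = 3.369.
p-value = P(Z < 3.369) ≈ 0.9996; since p > α = 0.02, fail to reject H₀.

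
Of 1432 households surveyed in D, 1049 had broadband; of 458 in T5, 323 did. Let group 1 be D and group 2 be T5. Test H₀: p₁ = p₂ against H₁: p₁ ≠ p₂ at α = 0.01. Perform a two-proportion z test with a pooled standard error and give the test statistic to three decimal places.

p̂₁ = 1049/1432 ≈ 0.73254, p̂₂ = 323/458 ≈ 0.70524.
Pooled p̂ = (1049+323)/(1432+458) = 1372/1890 = 0.72593.
SE = √(0.198957 × 0.00288173) = 0.02394.
z = (0.73254 − 0.70524)/0.02394 = 0.02730/0.02394 = 1.140.
p-value = 2·P(Z > 1.140) ≈ 0.2542, so at α = 0.01 we fail to reject H₀.

z = 1.140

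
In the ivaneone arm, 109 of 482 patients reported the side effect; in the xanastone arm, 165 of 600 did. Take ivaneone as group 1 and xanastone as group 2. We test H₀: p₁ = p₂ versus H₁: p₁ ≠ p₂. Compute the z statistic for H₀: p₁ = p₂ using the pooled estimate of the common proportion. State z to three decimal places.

z = -1.837

p̂₁ = 109/482 ≈ 0.22614, p̂₂ = 165/600 ≈ 0.27500.
Pooled p̂ = (109+165)/(482+600) = 274/1082 = 0.25323.
SE = √(0.189107 × 0.00374136) = 0.02660.
z = (0.22614 − 0.27500)/0.02660 = -0.04886/0.02660 = -1.837.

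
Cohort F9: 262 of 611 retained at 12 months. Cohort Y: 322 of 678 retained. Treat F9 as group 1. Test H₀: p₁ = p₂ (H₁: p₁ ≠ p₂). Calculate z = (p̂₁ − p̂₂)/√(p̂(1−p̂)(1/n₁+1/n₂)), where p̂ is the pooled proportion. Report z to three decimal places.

z = -1.661

p̂₁ = 262/611 ≈ 0.42881, p̂₂ = 322/678 ≈ 0.47493.
Pooled p̂ = (262+322)/(611+678) = 584/1289 = 0.45306.
SE = √(0.247797 × 0.00311159) = 0.02777.
z = (0.42881 − 0.47493)/0.02777 = -0.04612/0.02777 = -1.661.
Two-sided p-value ≈ 2·Φ(−1.661) = 0.0967.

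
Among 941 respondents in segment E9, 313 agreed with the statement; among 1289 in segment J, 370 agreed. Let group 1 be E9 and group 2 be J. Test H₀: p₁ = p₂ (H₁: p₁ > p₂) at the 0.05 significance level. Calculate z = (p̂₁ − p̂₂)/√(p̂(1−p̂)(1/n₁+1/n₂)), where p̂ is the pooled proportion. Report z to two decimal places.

p̂₁ = 313/941 ≈ 0.33262, p̂₂ = 370/1289 ≈ 0.28704.
Pooled p̂ = (313+370)/(941+1289) = 683/2230 = 0.30628.
SE = √(p̂(1−p̂)(1/n₁+1/n₂)) = √(0.30628·0.69372·0.00183849) = √(0.000390628) = 0.01976.
z = (0.33262 − 0.28704)/0.01976 = 0.04558/0.01976 = 2.31.
p-value = P(Z > 2.306) ≈ 0.0105, so at α = 0.05 we reject H₀.

z = 2.31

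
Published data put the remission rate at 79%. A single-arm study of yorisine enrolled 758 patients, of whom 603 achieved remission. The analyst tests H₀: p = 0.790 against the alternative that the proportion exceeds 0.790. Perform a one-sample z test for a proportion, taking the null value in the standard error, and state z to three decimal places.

p̂ = 603/758 ≈ 0.79551.
Under H₀, SE = √(0.79·0.21/758) = √(0.000218865) = 0.01479.
z = (0.79551 − 0.79)/0.01479 = 0.00551/0.01479 = 0.373.

z = 0.373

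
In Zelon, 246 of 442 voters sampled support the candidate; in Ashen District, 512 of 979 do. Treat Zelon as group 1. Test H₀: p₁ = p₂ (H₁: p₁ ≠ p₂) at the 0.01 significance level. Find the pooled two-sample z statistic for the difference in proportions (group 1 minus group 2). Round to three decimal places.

z = 1.175

p̂₁ = 246/442 = 0.55656, p̂₂ = 512/979 = 0.52298.
Pooled p̂ = (246+512)/(442+979) = 758/1421 = 0.53343.
SE = √(p̂(1−p̂)(1/n₁+1/n₂)) = √(0.53343·0.46657·0.00328389) = √(0.000817304) = 0.02859.
z = (0.55656 − 0.52298)/0.02859 = 0.03358/0.02859 = 1.175.
p-value = 2·P(Z > 1.175) ≈ 0.2402; since p > α = 0.01, fail to reject H₀.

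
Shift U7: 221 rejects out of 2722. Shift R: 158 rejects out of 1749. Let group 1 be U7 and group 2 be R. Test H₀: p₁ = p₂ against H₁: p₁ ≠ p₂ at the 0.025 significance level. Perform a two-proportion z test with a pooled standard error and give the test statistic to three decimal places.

z = -1.072

p̂₁ = 221/2722 = 0.081190, p̂₂ = 158/1749 = 0.090337.
Pooled p̂ = (221+158)/(2722+1749) = 379/4471 = 0.084769.
SE = √(p̂(1−p̂)(1/n₁+1/n₂)) = √(0.084769·0.915231·0.000939132) = √(7.28605e-05) = 0.008536.
z = (0.081190 − 0.090337)/0.008536 = -0.009147/0.008536 = -1.072.
Two-sided p-value ≈ 2·Φ(−1.072) = 0.2839; since p > α = 0.025, fail to reject H₀.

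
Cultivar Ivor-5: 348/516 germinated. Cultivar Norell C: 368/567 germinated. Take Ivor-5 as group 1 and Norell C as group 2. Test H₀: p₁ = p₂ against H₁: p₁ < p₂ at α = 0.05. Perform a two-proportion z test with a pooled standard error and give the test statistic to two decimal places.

z = 0.88

p̂₁ = 348/516 ≈ 0.6744, p̂₂ = 368/567 ≈ 0.6490.
Pooled p̂ = (348+368)/(516+567) = 716/1083 = 0.6611.
SE = √(0.224038 × 0.00370165) = 0.0288.
z = (0.6744 − 0.6490)/0.0288 = 0.0254/0.0288 = 0.88.
p-value = P(Z < 0.882) ≈ 0.8110, so at α = 0.05 we fail to reject H₀.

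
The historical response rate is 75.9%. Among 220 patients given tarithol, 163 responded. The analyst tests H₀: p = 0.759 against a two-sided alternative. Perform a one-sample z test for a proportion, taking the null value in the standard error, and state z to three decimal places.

p̂ = 163/220 ≈ 0.74091.
SE = √(p₀(1−p₀)/n) = √(0.18292/220) = 0.02883.
z = (0.74091 − 0.759)/0.02883 = -0.01809/0.02883 = -0.627.

z = -0.627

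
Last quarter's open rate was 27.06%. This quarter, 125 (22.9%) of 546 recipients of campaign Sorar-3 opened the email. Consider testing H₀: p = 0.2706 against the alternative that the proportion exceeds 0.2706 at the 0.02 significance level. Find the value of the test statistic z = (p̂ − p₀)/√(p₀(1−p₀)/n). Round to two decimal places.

p̂ = 125/546 ≈ 0.2289.
Standard error under H₀: √(0.2706×0.7294/546) = 0.0190.
z = (0.2289 − 0.2706)/0.0190 = -0.0417/0.0190 = -2.19.
p-value = P(Z > -2.191) ≈ 0.9858. With α = 0.02, fail to reject H₀.

z = -2.19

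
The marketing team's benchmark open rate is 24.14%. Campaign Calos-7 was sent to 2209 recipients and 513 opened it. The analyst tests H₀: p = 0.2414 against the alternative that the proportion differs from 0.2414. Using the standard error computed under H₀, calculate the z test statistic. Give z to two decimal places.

p̂ = 513/2209 = 0.2322.
Standard error under H₀: √(0.2414×0.7586/2209) = 0.0091.
z = (0.2322 − 0.2414)/0.0091 = -0.0092/0.0091 = -1.01.

z = -1.01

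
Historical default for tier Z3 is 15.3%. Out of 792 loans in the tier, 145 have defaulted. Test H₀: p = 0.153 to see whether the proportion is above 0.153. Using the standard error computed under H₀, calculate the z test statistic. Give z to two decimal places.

z = 2.35

p̂ = 145/792 = 0.1831.
Standard error under H₀: √(0.153×0.847/792) = 0.0128.
z = (0.1831 − 0.153)/0.0128 = 0.0301/0.0128 = 2.35.
p-value = P(Z > 2.352) ≈ 0.0093.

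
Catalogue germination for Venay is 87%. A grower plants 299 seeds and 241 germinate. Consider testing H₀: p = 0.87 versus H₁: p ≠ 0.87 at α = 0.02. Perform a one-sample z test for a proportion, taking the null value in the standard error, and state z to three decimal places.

z = -3.290

p̂ = 241/299 = 0.806020.
Standard error under H₀: √(0.87×0.13/299) = 0.019449.
z = (0.806020 − 0.87)/0.019449 = -0.063980/0.019449 = -3.290.
p-value = 2·P(Z > 3.290) ≈ 0.0010, so at α = 0.02 we reject H₀.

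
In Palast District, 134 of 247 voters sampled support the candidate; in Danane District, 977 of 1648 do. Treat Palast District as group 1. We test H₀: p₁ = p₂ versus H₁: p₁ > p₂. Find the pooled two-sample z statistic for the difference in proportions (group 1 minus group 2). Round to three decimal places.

p̂₁ = 134/247 ≈ 0.54251, p̂₂ = 977/1648 ≈ 0.59284.
Pooled p̂ = (134+977)/(247+1648) = 1111/1895 = 0.58628.
SE = √(p̂(1−p̂)(1/n₁+1/n₂)) = √(0.58628·0.41372·0.00465538) = √(0.00112919) = 0.03360.
z = (0.54251 − 0.59284)/0.03360 = -0.05033/0.03360 = -1.498.
p-value = P(Z > -1.498) ≈ 0.9329.

z = -1.498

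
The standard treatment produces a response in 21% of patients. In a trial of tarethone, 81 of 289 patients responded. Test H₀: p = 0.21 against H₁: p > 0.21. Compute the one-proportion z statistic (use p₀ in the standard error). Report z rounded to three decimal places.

z = 2.933

p̂ = 81/289 = 0.28028.
SE = √(p₀(1−p₀)/n) = √(0.1659/289) = 0.02396.
z = (0.28028 − 0.21)/0.02396 = 0.07028/0.02396 = 2.933.
p-value = P(Z > 2.933) ≈ 0.0017.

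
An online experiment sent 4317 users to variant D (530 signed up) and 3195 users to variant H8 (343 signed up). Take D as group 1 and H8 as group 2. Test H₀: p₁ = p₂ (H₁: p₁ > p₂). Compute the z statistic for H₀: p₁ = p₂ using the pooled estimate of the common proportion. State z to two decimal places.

p̂₁ = 530/4317 = 0.12277, p̂₂ = 343/3195 = 0.10736.
Pooled p̂ = (530+343)/(4317+3195) = 873/7512 = 0.11621.
SE = √(p̂(1−p̂)(1/n₁+1/n₂)) = √(0.11621·0.88379·0.000544631) = √(5.59382e-05) = 0.00748.
z = (0.12277 − 0.10736)/0.00748 = 0.01541/0.00748 = 2.06.
p-value = P(Z > 2.061) ≈ 0.0196.

z = 2.06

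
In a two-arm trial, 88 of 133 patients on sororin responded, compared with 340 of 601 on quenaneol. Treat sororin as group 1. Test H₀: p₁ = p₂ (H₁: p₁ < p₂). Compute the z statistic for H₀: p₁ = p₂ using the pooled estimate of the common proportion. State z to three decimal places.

z = 2.030

p̂₁ = 88/133 ≈ 0.66165, p̂₂ = 340/601 ≈ 0.56572.
Pooled p̂ = (88+340)/(133+601) = 428/734 = 0.58311.
SE = √(p̂(1−p̂)(1/n₁+1/n₂)) = √(0.58311·0.41689·0.00918269) = √(0.00223225) = 0.04725.
z = (0.66165 − 0.56572)/0.04725 = 0.09593/0.04725 = 2.030.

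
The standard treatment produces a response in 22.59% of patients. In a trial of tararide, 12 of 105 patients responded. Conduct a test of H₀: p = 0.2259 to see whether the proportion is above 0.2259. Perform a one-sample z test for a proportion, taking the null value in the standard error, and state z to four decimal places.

p̂ = 12/105 = 0.114286.
SE = √(p₀(1−p₀)/n) = √(0.17487/105) = 0.040810.
z = (0.114286 − 0.2259)/0.040810 = -0.111614/0.040810 = -2.7350.
p-value = P(Z > -2.735) ≈ 0.9969.

z = -2.7350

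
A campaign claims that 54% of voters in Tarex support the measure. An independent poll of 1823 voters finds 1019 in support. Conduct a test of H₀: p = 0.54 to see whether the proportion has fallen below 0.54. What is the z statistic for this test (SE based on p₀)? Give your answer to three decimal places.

p̂ = 1019/1823 = 0.558969.
Under H₀, SE = √(0.54·0.46/1823) = √(0.000136259) = 0.011673.
z = (0.558969 − 0.54)/0.011673 = 0.018969/0.011673 = 1.625.

z = 1.625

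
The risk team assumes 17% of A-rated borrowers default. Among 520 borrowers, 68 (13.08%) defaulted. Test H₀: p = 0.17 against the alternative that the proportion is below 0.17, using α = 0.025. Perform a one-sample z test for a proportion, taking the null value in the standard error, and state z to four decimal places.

p̂ = 68/520 = 0.1307692.
Standard error under H₀: √(0.17×0.83/520) = 0.0164726.
z = (0.1307692 − 0.17)/0.0164726 = -0.0392308/0.0164726 = -2.3816.
p-value = P(Z < -2.382) ≈ 0.0086, so at α = 0.025 we reject H₀.

z = -2.3816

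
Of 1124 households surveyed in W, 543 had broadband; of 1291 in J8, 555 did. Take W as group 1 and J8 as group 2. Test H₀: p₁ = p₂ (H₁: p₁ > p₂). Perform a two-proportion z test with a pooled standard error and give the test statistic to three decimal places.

z = 2.619

p̂₁ = 543/1124 ≈ 0.48310, p̂₂ = 555/1291 ≈ 0.42990.
Pooled p̂ = (543+555)/(1124+1291) = 1098/2415 = 0.45466.
SE = √(p̂(1−p̂)(1/n₁+1/n₂)) = √(0.45466·0.54534·0.00166427) = √(0.000412647) = 0.02031.
z = (0.48310 − 0.42990)/0.02031 = 0.05320/0.02031 = 2.619.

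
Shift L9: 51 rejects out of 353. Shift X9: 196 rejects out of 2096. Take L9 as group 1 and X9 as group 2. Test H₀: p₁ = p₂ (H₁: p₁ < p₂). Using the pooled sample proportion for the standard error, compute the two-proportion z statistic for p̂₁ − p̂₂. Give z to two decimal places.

p̂₁ = 51/353 = 0.14448, p̂₂ = 196/2096 = 0.09351.
Pooled p̂ = (51+196)/(353+2096) = 247/2449 = 0.10086.
SE = √(p̂(1−p̂)(1/n₁+1/n₂)) = √(0.10086·0.89914·0.00330996) = √(0.000300165) = 0.01733.
z = (0.14448 − 0.09351)/0.01733 = 0.05097/0.01733 = 2.94.

z = 2.94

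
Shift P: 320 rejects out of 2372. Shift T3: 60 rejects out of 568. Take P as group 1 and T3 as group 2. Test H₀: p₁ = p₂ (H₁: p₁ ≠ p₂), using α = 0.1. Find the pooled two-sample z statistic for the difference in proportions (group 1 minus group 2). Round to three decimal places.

p̂₁ = 320/2372 = 0.134907, p̂₂ = 60/568 = 0.105634.
Pooled p̂ = (320+60)/(2372+568) = 380/2940 = 0.129252.
SE = √(p̂(1−p̂)(1/n₁+1/n₂)) = √(0.129252·0.870748·0.00218215) = √(0.000245591) = 0.015671.
z = (0.134907 − 0.105634)/0.015671 = 0.029273/0.015671 = 1.868.
p-value = 2·P(Z > 1.868) ≈ 0.0618; since p < α = 0.1, reject H₀.

z = 1.868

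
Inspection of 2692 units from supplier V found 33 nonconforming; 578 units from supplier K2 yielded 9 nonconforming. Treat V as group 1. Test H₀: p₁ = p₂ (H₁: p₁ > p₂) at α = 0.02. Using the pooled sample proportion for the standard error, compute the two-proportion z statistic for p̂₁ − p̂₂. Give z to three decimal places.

z = -0.642

p̂₁ = 33/2692 = 0.012259, p̂₂ = 9/578 = 0.015571.
Pooled p̂ = (33+9)/(2692+578) = 42/3270 = 0.012844.
SE = √(p̂(1−p̂)(1/n₁+1/n₂)) = √(0.012844·0.987156·0.00210157) = √(2.6646e-05) = 0.005162.
z = (0.012259 − 0.015571)/0.005162 = -0.003312/0.005162 = -0.642.
p-value = P(Z > -0.642) ≈ 0.7395, so at α = 0.02 we fail to reject H₀.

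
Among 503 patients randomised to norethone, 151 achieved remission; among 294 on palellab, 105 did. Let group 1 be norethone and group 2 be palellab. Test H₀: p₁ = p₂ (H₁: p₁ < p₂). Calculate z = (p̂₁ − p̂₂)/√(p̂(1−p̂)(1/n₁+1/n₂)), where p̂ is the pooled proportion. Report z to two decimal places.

z = -1.66

p̂₁ = 151/503 = 0.3002, p̂₂ = 105/294 = 0.3571.
Pooled p̂ = (151+105)/(503+294) = 256/797 = 0.3212.
SE = √(0.218032 × 0.00538943) = 0.0343.
z = (0.3002 − 0.3571)/0.0343 = -0.0569/0.0343 = -1.66.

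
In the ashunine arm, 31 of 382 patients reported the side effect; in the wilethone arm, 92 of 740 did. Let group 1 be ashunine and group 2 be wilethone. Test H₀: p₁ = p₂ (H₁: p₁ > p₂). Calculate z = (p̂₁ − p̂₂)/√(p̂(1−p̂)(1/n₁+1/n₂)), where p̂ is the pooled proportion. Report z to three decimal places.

z = -2.193

p̂₁ = 31/382 ≈ 0.081152, p̂₂ = 92/740 ≈ 0.124324.
Pooled p̂ = (31+92)/(382+740) = 123/1122 = 0.109626.
SE = √(p̂(1−p̂)(1/n₁+1/n₂)) = √(0.109626·0.890374·0.00396915) = √(0.000387421) = 0.019683.
z = (0.081152 − 0.124324)/0.019683 = -0.043172/0.019683 = -2.193.
p-value = P(Z > -2.193) ≈ 0.9859.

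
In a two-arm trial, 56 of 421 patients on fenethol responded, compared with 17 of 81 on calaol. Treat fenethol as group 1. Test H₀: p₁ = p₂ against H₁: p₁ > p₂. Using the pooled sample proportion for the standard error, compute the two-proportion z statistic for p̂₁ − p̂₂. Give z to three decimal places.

p̂₁ = 56/421 ≈ 0.13302, p̂₂ = 17/81 ≈ 0.20988.
Pooled p̂ = (56+17)/(421+81) = 73/502 = 0.14542.
SE = √(p̂(1−p̂)(1/n₁+1/n₂)) = √(0.14542·0.85458·0.014721) = √(0.0018294) = 0.04277.
z = (0.13302 − 0.20988)/0.04277 = -0.07686/0.04277 = -1.797.

z = -1.797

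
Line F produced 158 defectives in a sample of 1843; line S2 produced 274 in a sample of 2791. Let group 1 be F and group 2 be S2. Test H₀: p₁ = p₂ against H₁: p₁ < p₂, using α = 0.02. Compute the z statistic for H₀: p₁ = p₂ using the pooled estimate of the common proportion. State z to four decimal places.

p̂₁ = 158/1843 ≈ 0.085730, p̂₂ = 274/2791 ≈ 0.098173.
Pooled p̂ = (158+274)/(1843+2791) = 432/4634 = 0.093224.
SE = √(0.0845333 × 0.000900888) = 0.008727.
z = (0.085730 − 0.098173)/0.008727 = -0.012443/0.008727 = -1.4258.
p-value = P(Z < -1.426) ≈ 0.0770, so at α = 0.02 we fail to reject H₀.

z = -1.4258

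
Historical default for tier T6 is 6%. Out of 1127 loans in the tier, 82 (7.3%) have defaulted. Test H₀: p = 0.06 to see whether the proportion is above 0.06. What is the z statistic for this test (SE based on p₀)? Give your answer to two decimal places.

p̂ = 82/1127 ≈ 0.0728.
Standard error under H₀: √(0.06×0.94/1127) = 0.0071.
z = (0.0728 − 0.06)/0.0071 = 0.0128/0.0071 = 1.80.
p-value = P(Z > 1.804) ≈ 0.0356.

z = 1.80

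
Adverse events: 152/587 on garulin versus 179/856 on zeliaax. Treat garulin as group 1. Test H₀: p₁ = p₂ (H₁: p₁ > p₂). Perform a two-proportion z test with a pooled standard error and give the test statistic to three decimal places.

p̂₁ = 152/587 ≈ 0.25894, p̂₂ = 179/856 ≈ 0.20911.
Pooled p̂ = (152+179)/(587+856) = 331/1443 = 0.22938.
SE = √(0.176767 × 0.0028718) = 0.02253.
z = (0.25894 − 0.20911)/0.02253 = 0.04983/0.02253 = 2.212.

z = 2.212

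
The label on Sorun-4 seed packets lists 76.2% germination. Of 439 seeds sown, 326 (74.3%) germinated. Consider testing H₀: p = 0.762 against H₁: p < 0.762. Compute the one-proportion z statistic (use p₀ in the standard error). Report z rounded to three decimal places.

p̂ = 326/439 ≈ 0.742597.
Standard error under H₀: √(0.762×0.238/439) = 0.020325.
z = (0.742597 − 0.762)/0.020325 = -0.019403/0.020325 = -0.955.
p-value = P(Z < -0.955) ≈ 0.1699.

z = -0.955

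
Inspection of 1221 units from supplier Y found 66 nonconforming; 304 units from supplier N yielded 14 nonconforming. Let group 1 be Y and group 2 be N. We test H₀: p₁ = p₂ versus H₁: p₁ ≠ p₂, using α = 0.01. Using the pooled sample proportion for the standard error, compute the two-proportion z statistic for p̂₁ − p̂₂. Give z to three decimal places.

p̂₁ = 66/1221 ≈ 0.05405, p̂₂ = 14/304 ≈ 0.04605.
Pooled p̂ = (66+14)/(1221+304) = 80/1525 = 0.05246.
SE = √(0.0497071 × 0.00410847) = 0.01429.
z = (0.05405 − 0.04605)/0.01429 = 0.00800/0.01429 = 0.560.
p-value = 2·P(Z > 0.560) ≈ 0.5755, so at α = 0.01 we fail to reject H₀.

z = 0.560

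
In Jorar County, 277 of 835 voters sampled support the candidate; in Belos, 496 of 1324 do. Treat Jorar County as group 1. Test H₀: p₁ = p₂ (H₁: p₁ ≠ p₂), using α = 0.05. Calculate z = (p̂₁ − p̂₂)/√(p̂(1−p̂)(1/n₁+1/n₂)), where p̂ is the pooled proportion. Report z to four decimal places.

z = -2.0242

p̂₁ = 277/835 ≈ 0.331737, p̂₂ = 496/1324 ≈ 0.374622.
Pooled p̂ = (277+496)/(835+1324) = 773/2159 = 0.358036.
SE = √(0.229846 × 0.00195289) = 0.021186.
z = (0.331737 − 0.374622)/0.021186 = -0.042885/0.021186 = -2.0242.
Two-sided p-value ≈ 2·Φ(−2.024) = 0.0429, so at α = 0.05 we reject H₀.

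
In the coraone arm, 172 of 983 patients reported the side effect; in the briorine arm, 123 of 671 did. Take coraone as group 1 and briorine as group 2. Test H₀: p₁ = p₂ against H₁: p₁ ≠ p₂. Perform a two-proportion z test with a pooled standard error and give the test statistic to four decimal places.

z = -0.4347

p̂₁ = 172/983 = 0.174975, p̂₂ = 123/671 = 0.183308.
Pooled p̂ = (172+123)/(983+671) = 295/1654 = 0.178356.
SE = √(p̂(1−p̂)(1/n₁+1/n₂)) = √(0.178356·0.821644·0.00250761) = √(0.000367477) = 0.019170.
z = (0.174975 − 0.183308)/0.019170 = -0.008333/0.019170 = -0.4347.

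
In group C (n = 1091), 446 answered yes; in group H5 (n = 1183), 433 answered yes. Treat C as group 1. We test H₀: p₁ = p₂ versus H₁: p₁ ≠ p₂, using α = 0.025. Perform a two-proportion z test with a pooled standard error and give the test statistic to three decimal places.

z = 2.093

p̂₁ = 446/1091 ≈ 0.40880, p̂₂ = 433/1183 ≈ 0.36602.
Pooled p̂ = (446+433)/(1091+1183) = 879/2274 = 0.38654.
SE = √(0.237128 × 0.0017619) = 0.02044.
z = (0.40880 − 0.36602)/0.02044 = 0.04278/0.02044 = 2.093.
Two-sided p-value ≈ 2·Φ(−2.093) = 0.0364; since p > α = 0.025, fail to reject H₀.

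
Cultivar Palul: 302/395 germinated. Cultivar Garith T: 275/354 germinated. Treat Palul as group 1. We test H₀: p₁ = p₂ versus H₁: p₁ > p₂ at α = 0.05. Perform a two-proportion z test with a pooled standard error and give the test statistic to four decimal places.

z = -0.3989

p̂₁ = 302/395 = 0.764557, p̂₂ = 275/354 = 0.776836.
Pooled p̂ = (302+275)/(395+354) = 577/749 = 0.770360.
SE = √(p̂(1−p̂)(1/n₁+1/n₂)) = √(0.770360·0.229640·0.0053565) = √(0.000947594) = 0.030783.
z = (0.764557 − 0.776836)/0.030783 = -0.012279/0.030783 = -0.3989.
p-value = P(Z > -0.399) ≈ 0.6550, so at α = 0.05 we fail to reject H₀.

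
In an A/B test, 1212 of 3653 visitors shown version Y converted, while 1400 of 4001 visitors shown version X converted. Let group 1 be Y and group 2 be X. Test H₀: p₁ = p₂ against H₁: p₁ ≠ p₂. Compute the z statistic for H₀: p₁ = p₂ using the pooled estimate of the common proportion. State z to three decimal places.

z = -1.671

p̂₁ = 1212/3653 = 0.33178, p̂₂ = 1400/4001 = 0.34991.
Pooled p̂ = (1212+1400)/(3653+4001) = 2612/7654 = 0.34126.
SE = √(0.224801 × 0.000523685) = 0.01085.
z = (0.33178 − 0.34991)/0.01085 = -0.01813/0.01085 = -1.671.
p-value = 2·P(Z > 1.671) ≈ 0.0947.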